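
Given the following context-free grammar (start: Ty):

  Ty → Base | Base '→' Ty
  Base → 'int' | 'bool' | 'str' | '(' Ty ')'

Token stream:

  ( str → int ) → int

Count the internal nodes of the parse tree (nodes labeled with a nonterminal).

8

[Ty [Base ( [Ty [Base str] → [Ty [Base int]]] )] → [Ty [Base int]]]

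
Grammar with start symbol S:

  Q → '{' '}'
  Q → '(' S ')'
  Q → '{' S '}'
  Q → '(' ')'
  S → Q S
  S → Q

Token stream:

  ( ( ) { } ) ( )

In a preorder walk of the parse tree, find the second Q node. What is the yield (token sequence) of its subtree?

( )

[S [Q ( [S [Q ( )] [S [Q { }]]] )] [S [Q ( )]]]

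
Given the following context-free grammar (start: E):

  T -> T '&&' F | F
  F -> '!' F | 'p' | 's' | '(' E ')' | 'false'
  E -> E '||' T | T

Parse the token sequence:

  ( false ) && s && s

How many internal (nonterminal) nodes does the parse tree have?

[E [T [T [T [F ( [E [T [F false]]] )]] && [F s]] && [F s]]]

10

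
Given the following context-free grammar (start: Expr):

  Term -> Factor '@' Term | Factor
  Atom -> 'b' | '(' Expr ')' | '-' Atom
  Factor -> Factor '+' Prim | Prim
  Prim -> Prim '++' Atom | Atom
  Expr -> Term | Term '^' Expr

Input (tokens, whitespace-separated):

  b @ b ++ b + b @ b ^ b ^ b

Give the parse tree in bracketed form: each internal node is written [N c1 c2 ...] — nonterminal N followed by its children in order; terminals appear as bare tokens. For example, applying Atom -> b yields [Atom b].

[Expr [Term [Factor [Prim [Atom b]]] @ [Term [Factor [Factor [Prim [Prim [Atom b]] ++ [Atom b]]] + [Prim [Atom b]]] @ [Term [Factor [Prim [Atom b]]]]]] ^ [Expr [Term [Factor [Prim [Atom b]]]] ^ [Expr [Term [Factor [Prim [Atom b]]]]]]]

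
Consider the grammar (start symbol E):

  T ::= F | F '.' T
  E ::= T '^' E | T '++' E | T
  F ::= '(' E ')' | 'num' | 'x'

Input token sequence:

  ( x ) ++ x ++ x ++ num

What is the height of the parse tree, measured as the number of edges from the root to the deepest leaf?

[E [T [F ( [E [T [F x]]] )]] ++ [E [T [F x]] ++ [E [T [F x]] ++ [E [T [F num]]]]]]

6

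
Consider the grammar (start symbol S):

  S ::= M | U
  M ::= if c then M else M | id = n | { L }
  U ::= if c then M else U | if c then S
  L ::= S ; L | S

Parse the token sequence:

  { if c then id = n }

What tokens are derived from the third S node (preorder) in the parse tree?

id = n

[S [M { [L [S [U if c then [S [M id = n]]]]] }]]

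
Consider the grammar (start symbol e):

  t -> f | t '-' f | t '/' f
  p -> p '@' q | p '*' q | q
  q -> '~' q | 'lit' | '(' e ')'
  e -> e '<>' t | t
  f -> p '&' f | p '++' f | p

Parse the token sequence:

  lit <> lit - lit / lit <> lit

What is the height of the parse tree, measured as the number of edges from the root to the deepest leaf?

8

[e [e [e [t [f [p [q lit]]]]] <> [t [t [t [f [p [q lit]]]] - [f [p [q lit]]]] / [f [p [q lit]]]]] <> [t [f [p [q lit]]]]]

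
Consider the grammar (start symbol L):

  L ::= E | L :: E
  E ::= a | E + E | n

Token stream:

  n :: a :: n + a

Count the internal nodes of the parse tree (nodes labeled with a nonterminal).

8

[L [L [L [E n]] :: [E a]] :: [E [E n] + [E a]]]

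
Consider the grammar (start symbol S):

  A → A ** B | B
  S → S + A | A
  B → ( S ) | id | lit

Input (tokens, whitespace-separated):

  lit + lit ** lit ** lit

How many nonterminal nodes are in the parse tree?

10

[S [S [A [B lit]]] + [A [A [A [B lit]] ** [B lit]] ** [B lit]]]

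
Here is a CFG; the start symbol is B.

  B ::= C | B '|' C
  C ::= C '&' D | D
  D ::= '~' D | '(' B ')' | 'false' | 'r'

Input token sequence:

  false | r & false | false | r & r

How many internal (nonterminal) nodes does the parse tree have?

16

[B [B [B [B [C [D false]]] | [C [C [D r]] & [D false]]] | [C [D false]]] | [C [C [D r]] & [D r]]]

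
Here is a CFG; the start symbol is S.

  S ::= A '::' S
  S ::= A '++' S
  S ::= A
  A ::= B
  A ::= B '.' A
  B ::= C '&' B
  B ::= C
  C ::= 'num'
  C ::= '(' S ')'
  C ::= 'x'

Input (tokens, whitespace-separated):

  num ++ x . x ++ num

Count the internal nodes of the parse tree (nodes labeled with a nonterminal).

[S [A [B [C num]]] ++ [S [A [B [C x]] . [A [B [C x]]]] ++ [S [A [B [C num]]]]]]

15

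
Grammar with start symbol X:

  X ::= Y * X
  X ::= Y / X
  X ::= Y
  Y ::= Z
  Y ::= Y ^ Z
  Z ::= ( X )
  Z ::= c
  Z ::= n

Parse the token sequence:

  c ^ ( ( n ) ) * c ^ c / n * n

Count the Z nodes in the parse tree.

8

[X [Y [Y [Z c]] ^ [Z ( [X [Y [Z ( [X [Y [Z n]]] )]]] )]] * [X [Y [Y [Z c]] ^ [Z c]] / [X [Y [Z n]] * [X [Y [Z n]]]]]]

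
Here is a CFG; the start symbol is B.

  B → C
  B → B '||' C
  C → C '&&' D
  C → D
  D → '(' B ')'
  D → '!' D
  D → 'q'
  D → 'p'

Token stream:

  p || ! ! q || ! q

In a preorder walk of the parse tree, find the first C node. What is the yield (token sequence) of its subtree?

[B [B [B [C [D p]]] || [C [D ! [D ! [D q]]]]] || [C [D ! [D q]]]]

p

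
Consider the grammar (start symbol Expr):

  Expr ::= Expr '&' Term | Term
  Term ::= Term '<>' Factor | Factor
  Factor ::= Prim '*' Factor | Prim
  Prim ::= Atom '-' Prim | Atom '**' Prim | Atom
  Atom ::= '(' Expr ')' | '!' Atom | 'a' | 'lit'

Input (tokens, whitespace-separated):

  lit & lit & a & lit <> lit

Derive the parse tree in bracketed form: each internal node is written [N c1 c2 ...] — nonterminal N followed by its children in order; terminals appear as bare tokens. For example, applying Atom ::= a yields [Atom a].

[Expr [Expr [Expr [Expr [Term [Factor [Prim [Atom lit]]]]] & [Term [Factor [Prim [Atom lit]]]]] & [Term [Factor [Prim [Atom a]]]]] & [Term [Term [Factor [Prim [Atom lit]]]] <> [Factor [Prim [Atom lit]]]]]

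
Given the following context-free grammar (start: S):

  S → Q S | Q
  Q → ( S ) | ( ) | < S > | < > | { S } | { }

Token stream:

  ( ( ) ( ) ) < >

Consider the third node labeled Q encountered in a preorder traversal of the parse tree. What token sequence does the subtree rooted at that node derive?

[S [Q ( [S [Q ( )] [S [Q ( )]]] )] [S [Q < >]]]

( )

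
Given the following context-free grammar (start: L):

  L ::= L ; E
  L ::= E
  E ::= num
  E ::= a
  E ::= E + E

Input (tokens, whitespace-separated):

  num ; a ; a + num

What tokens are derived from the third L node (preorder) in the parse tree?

[L [L [L [E num]] ; [E a]] ; [E [E a] + [E num]]]

num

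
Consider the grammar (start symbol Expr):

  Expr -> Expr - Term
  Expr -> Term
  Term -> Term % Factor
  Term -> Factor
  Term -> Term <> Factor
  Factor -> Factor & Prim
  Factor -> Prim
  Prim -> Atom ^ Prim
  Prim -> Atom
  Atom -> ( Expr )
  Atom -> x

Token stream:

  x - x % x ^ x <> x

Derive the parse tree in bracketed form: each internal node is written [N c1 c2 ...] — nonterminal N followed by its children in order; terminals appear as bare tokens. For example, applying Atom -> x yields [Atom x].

Expr
Expr - Term
Term - Term
Factor - Term
Prim - Term
Atom - Term
x - Term
x - Term <> Factor
x - Term % Factor <> Factor
x - Factor % Factor <> Factor
x - Prim % Factor <> Factor
x - Atom % Factor <> Factor
x - x % Factor <> Factor
x - x % Prim <> Factor
x - x % Atom ^ Prim <> Factor
x - x % x ^ Prim <> Factor
x - x % x ^ Atom <> Factor
x - x % x ^ x <> Factor
x - x % x ^ x <> Prim
x - x % x ^ x <> Atom
x - x % x ^ x <> x

[Expr [Expr [Term [Factor [Prim [Atom x]]]]] - [Term [Term [Term [Factor [Prim [Atom x]]]] % [Factor [Prim [Atom x] ^ [Prim [Atom x]]]]] <> [Factor [Prim [Atom x]]]]]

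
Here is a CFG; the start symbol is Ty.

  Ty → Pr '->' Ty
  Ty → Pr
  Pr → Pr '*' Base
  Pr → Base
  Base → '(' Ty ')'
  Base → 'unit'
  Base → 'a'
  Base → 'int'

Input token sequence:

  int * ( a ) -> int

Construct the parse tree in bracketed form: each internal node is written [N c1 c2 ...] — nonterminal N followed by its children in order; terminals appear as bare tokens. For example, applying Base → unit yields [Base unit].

Ty
Pr -> Ty
Pr * Base -> Ty
Base * Base -> Ty
int * Base -> Ty
int * ( Ty ) -> Ty
int * ( Pr ) -> Ty
int * ( Base ) -> Ty
int * ( a ) -> Ty
int * ( a ) -> Pr
int * ( a ) -> Base
int * ( a ) -> int

[Ty [Pr [Pr [Base int]] * [Base ( [Ty [Pr [Base a]]] )]] -> [Ty [Pr [Base int]]]]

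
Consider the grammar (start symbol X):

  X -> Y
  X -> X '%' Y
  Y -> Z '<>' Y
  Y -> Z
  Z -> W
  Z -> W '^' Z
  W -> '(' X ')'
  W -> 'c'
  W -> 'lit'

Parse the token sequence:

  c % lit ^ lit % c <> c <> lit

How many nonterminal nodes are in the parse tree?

20

[X [X [X [Y [Z [W c]]]] % [Y [Z [W lit] ^ [Z [W lit]]]]] % [Y [Z [W c]] <> [Y [Z [W c]] <> [Y [Z [W lit]]]]]]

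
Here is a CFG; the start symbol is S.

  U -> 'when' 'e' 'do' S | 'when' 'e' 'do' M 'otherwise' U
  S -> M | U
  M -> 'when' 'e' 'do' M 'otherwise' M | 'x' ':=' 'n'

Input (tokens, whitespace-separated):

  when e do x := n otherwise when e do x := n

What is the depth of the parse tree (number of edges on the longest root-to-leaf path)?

5

[S [U when e do [M x := n] otherwise [U when e do [S [M x := n]]]]]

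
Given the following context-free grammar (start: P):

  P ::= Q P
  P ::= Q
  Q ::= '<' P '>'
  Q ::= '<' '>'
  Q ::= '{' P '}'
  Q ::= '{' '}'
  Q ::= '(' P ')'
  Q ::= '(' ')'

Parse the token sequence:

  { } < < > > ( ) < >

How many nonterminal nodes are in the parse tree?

10

[P [Q { }] [P [Q < [P [Q < >]] >] [P [Q ( )] [P [Q < >]]]]]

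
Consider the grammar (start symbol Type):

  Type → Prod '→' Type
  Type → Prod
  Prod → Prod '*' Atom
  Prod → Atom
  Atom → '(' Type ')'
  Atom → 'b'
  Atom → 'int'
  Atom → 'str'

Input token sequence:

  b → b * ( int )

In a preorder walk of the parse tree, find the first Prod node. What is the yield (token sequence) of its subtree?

[Type [Prod [Atom b]] → [Type [Prod [Prod [Atom b]] * [Atom ( [Type [Prod [Atom int]]] )]]]]

b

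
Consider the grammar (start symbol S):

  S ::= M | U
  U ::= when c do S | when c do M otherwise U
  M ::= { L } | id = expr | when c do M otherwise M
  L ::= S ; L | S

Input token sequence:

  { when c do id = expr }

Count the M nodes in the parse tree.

[S [M { [L [S [U when c do [S [M id = expr]]]]] }]]

2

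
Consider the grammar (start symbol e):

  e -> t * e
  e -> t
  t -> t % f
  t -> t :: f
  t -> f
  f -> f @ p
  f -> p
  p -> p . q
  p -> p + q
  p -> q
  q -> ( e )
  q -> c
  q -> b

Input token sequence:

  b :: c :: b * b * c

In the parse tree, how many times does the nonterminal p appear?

5

[e [t [t [t [f [p [q b]]]] :: [f [p [q c]]]] :: [f [p [q b]]]] * [e [t [f [p [q b]]]] * [e [t [f [p [q c]]]]]]]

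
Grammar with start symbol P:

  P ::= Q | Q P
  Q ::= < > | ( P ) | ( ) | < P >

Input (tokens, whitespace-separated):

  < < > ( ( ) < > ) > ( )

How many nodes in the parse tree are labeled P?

[P [Q < [P [Q < >] [P [Q ( [P [Q ( )] [P [Q < >]]] )]]] >] [P [Q ( )]]]

6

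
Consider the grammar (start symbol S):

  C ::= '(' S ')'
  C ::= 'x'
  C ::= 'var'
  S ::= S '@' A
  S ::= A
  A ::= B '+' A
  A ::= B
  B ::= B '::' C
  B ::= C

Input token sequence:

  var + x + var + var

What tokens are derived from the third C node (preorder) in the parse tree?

[S [A [B [C var]] + [A [B [C x]] + [A [B [C var]] + [A [B [C var]]]]]]]

var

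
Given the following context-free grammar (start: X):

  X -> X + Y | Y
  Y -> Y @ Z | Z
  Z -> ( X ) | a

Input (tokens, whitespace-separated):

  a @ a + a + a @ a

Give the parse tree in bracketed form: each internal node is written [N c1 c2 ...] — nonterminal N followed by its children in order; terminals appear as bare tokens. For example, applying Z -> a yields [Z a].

[X [X [X [Y [Y [Z a]] @ [Z a]]] + [Y [Z a]]] + [Y [Y [Z a]] @ [Z a]]]

X
X + Y
X + Y + Y
Y + Y + Y
Y @ Z + Y + Y
Z @ Z + Y + Y
a @ Z + Y + Y
a @ a + Y + Y
a @ a + Z + Y
a @ a + a + Y
a @ a + a + Y @ Z
a @ a + a + Z @ Z
a @ a + a + a @ Z
a @ a + a + a @ a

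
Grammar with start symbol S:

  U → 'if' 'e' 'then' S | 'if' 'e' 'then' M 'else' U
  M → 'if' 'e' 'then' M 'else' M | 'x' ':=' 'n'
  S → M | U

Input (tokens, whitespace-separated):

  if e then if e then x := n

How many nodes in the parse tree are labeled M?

1

[S [U if e then [S [U if e then [S [M x := n]]]]]]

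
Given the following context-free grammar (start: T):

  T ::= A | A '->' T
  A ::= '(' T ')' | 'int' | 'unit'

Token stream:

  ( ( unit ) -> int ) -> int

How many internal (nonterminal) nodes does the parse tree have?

10

[T [A ( [T [A ( [T [A unit]] )] -> [T [A int]]] )] -> [T [A int]]]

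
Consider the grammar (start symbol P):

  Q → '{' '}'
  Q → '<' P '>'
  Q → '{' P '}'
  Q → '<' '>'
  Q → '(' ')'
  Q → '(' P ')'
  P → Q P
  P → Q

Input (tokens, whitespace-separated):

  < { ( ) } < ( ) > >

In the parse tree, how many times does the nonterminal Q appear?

[P [Q < [P [Q { [P [Q ( )]] }] [P [Q < [P [Q ( )]] >]]] >]]

5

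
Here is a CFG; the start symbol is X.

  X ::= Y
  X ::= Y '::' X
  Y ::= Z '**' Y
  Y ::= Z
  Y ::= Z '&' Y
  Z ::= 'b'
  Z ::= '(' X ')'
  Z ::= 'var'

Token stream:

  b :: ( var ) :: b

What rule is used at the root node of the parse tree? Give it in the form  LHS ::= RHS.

[X [Y [Z b]] :: [X [Y [Z ( [X [Y [Z var]]] )]] :: [X [Y [Z b]]]]]

X ::= Y '::' X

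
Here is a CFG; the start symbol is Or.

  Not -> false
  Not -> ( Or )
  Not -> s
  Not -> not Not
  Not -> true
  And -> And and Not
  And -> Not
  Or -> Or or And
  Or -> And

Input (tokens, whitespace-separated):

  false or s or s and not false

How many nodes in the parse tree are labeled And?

4

[Or [Or [Or [And [Not false]]] or [And [Not s]]] or [And [And [Not s]] and [Not not [Not false]]]]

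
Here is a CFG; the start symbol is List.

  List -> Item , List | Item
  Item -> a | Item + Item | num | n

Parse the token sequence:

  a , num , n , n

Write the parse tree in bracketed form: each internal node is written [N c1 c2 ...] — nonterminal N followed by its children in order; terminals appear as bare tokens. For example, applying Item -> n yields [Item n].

List
Item , List
a , List
a , Item , List
a , num , List
a , num , Item , List
a , num , n , List
a , num , n , Item
a , num , n , n

[List [Item a] , [List [Item num] , [List [Item n] , [List [Item n]]]]]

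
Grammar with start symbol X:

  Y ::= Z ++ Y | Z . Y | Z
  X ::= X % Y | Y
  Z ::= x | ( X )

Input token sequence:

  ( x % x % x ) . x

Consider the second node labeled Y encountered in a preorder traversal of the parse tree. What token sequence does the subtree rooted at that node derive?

x

[X [Y [Z ( [X [X [X [Y [Z x]]] % [Y [Z x]]] % [Y [Z x]]] )] . [Y [Z x]]]]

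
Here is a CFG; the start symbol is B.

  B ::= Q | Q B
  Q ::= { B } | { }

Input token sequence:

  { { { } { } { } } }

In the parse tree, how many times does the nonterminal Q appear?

5

[B [Q { [B [Q { [B [Q { }] [B [Q { }] [B [Q { }]]]] }]] }]]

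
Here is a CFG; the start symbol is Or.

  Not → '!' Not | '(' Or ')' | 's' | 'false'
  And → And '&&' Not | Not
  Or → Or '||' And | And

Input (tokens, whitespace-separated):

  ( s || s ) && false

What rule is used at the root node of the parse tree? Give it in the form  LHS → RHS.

Or → And

[Or [And [And [Not ( [Or [Or [And [Not s]]] || [And [Not s]]] )]] && [Not false]]]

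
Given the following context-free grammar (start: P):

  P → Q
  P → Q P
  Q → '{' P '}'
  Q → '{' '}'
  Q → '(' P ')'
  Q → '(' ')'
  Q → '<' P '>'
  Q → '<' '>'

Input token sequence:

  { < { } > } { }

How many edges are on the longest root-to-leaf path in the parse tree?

[P [Q { [P [Q < [P [Q { }]] >]] }] [P [Q { }]]]

6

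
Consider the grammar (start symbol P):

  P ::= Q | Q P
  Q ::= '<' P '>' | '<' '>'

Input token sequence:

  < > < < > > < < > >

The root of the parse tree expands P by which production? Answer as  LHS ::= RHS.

P ::= Q P

[P [Q < >] [P [Q < [P [Q < >]] >] [P [Q < [P [Q < >]] >]]]]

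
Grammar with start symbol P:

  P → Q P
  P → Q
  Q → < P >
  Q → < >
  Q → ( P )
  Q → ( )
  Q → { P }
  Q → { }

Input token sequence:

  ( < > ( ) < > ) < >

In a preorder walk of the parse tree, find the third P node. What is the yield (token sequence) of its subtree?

[P [Q ( [P [Q < >] [P [Q ( )] [P [Q < >]]]] )] [P [Q < >]]]

( ) < >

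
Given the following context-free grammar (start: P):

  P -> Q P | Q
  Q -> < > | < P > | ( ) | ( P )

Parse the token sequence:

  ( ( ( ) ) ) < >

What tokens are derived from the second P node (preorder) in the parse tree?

[P [Q ( [P [Q ( [P [Q ( )]] )]] )] [P [Q < >]]]

( ( ) )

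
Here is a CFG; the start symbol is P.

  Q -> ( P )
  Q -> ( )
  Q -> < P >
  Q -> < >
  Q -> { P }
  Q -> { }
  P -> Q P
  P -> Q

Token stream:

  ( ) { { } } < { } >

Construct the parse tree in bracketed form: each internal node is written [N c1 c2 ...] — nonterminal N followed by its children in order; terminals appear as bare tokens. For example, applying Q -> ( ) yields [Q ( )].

P
Q P
( ) P
( ) Q P
( ) { P } P
( ) { Q } P
( ) { { } } P
( ) { { } } Q
( ) { { } } < P >
( ) { { } } < Q >
( ) { { } } < { } >

[P [Q ( )] [P [Q { [P [Q { }]] }] [P [Q < [P [Q { }]] >]]]]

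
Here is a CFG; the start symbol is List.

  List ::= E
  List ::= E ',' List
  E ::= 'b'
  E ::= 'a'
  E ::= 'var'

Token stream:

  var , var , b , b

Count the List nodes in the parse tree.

4

[List [E var] , [List [E var] , [List [E b] , [List [E b]]]]]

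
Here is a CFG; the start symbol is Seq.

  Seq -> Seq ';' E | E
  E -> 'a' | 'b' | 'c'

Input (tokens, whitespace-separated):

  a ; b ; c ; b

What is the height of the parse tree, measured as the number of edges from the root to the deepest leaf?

[Seq [Seq [Seq [Seq [E a]] ; [E b]] ; [E c]] ; [E b]]

5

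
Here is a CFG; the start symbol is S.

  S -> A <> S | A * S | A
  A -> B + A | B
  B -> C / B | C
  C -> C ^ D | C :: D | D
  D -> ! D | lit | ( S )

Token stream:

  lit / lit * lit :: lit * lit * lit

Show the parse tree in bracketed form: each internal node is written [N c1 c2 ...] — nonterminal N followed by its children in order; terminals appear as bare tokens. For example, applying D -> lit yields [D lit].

[S [A [B [C [D lit]] / [B [C [D lit]]]]] * [S [A [B [C [C [D lit]] :: [D lit]]]] * [S [A [B [C [D lit]]]] * [S [A [B [C [D lit]]]]]]]]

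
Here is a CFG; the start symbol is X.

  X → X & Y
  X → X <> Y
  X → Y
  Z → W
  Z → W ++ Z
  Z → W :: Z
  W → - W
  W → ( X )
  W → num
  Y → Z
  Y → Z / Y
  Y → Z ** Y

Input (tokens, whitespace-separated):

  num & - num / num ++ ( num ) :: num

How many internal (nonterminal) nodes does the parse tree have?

[X [X [Y [Z [W num]]]] & [Y [Z [W - [W num]]] / [Y [Z [W num] ++ [Z [W ( [X [Y [Z [W num]]]] )] :: [Z [W num]]]]]]]

20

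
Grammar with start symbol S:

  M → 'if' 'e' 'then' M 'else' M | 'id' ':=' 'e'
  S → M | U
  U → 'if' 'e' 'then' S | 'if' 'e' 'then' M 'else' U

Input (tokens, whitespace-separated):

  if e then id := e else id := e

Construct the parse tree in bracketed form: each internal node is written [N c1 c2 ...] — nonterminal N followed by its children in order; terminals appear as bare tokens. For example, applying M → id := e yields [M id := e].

[S [M if e then [M id := e] else [M id := e]]]

S
M
if e then M else M
if e then id := e else M
if e then id := e else id := e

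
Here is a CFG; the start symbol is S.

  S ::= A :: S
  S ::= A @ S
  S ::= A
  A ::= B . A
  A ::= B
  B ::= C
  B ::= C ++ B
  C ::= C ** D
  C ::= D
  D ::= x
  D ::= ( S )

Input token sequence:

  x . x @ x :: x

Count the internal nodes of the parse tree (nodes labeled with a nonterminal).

[S [A [B [C [D x]]] . [A [B [C [D x]]]]] @ [S [A [B [C [D x]]]] :: [S [A [B [C [D x]]]]]]]

19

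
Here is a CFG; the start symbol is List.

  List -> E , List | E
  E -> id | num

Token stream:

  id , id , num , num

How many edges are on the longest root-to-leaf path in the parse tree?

[List [E id] , [List [E id] , [List [E num] , [List [E num]]]]]

5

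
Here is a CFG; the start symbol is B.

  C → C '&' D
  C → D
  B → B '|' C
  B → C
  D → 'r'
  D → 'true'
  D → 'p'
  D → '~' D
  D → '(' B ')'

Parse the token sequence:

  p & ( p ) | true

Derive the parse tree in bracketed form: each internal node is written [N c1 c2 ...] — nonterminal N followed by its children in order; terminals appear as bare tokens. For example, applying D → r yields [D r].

[B [B [C [C [D p]] & [D ( [B [C [D p]]] )]]] | [C [D true]]]

B
B | C
C | C
C & D | C
D & D | C
p & D | C
p & ( B ) | C
p & ( C ) | C
p & ( D ) | C
p & ( p ) | C
p & ( p ) | D
p & ( p ) | true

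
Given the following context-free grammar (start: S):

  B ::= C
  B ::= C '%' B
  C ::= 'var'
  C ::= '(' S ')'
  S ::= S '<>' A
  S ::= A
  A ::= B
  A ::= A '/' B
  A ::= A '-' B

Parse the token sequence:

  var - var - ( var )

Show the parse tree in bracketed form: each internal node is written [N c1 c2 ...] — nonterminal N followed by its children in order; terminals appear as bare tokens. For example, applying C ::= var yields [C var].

[S [A [A [A [B [C var]]] - [B [C var]]] - [B [C ( [S [A [B [C var]]]] )]]]]

S
A
A - B
A - B - B
B - B - B
C - B - B
var - B - B
var - C - B
var - var - B
var - var - C
var - var - ( S )
var - var - ( A )
var - var - ( B )
var - var - ( C )
var - var - ( var )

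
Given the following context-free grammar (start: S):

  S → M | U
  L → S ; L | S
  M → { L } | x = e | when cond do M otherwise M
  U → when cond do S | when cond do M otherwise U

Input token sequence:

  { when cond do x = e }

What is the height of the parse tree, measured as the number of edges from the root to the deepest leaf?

[S [M { [L [S [U when cond do [S [M x = e]]]]] }]]

7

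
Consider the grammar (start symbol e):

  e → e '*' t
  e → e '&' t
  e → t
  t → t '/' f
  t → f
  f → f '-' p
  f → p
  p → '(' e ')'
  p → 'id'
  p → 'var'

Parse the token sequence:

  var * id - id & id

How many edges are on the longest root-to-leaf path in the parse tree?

[e [e [e [t [f [p var]]]] * [t [f [f [p id]] - [p id]]]] & [t [f [p id]]]]

6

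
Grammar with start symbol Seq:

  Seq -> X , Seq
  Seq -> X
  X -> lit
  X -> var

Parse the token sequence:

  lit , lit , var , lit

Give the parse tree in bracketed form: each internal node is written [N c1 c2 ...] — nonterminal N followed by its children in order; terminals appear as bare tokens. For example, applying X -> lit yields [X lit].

[Seq [X lit] , [Seq [X lit] , [Seq [X var] , [Seq [X lit]]]]]

Seq
X , Seq
lit , Seq
lit , X , Seq
lit , lit , Seq
lit , lit , X , Seq
lit , lit , var , Seq
lit , lit , var , X
lit , lit , var , lit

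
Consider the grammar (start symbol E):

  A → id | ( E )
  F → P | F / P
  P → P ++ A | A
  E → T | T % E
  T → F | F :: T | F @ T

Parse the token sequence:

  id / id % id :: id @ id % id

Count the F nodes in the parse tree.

[E [T [F [F [P [A id]]] / [P [A id]]]] % [E [T [F [P [A id]]] :: [T [F [P [A id]]] @ [T [F [P [A id]]]]]] % [E [T [F [P [A id]]]]]]]

6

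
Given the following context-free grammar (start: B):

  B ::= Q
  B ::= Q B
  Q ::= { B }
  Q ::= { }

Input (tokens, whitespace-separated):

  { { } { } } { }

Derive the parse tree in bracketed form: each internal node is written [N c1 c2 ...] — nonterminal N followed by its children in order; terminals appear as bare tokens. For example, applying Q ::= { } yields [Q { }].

[B [Q { [B [Q { }] [B [Q { }]]] }] [B [Q { }]]]

B
Q B
{ B } B
{ Q B } B
{ { } B } B
{ { } Q } B
{ { } { } } B
{ { } { } } Q
{ { } { } } { }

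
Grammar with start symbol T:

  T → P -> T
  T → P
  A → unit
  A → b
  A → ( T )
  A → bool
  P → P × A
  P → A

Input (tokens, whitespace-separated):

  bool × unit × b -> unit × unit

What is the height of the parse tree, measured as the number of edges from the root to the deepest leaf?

[T [P [P [P [A bool]] × [A unit]] × [A b]] -> [T [P [P [A unit]] × [A unit]]]]

5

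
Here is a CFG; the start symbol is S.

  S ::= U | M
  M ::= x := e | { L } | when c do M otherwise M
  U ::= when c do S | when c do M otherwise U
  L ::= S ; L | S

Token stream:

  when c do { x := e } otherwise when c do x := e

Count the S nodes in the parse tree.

[S [U when c do [M { [L [S [M x := e]]] }] otherwise [U when c do [S [M x := e]]]]]

3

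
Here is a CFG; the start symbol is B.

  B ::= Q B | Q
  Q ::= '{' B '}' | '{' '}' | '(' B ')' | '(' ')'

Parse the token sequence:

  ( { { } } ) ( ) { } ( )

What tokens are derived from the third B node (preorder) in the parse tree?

{ }

[B [Q ( [B [Q { [B [Q { }]] }]] )] [B [Q ( )] [B [Q { }] [B [Q ( )]]]]]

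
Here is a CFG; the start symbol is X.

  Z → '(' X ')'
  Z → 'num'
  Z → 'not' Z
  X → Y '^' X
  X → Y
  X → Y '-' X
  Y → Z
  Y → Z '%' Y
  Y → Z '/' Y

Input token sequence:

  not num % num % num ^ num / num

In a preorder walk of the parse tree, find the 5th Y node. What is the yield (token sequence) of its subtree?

num

[X [Y [Z not [Z num]] % [Y [Z num] % [Y [Z num]]]] ^ [X [Y [Z num] / [Y [Z num]]]]]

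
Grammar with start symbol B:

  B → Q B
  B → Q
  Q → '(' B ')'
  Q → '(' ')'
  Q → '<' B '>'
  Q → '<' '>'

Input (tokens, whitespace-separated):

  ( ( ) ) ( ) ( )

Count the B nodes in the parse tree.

[B [Q ( [B [Q ( )]] )] [B [Q ( )] [B [Q ( )]]]]

4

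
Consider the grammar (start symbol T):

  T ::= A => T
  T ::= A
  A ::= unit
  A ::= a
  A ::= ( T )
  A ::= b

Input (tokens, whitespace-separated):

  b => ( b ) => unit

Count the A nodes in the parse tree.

4

[T [A b] => [T [A ( [T [A b]] )] => [T [A unit]]]]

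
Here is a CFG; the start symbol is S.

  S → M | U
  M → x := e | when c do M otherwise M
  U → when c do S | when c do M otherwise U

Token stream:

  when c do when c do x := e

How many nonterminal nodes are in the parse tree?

6

[S [U when c do [S [U when c do [S [M x := e]]]]]]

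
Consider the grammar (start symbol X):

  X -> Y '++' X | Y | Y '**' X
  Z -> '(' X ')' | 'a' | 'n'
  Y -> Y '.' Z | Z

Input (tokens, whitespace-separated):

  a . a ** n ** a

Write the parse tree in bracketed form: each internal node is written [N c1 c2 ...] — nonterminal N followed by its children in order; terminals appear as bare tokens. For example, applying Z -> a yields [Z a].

[X [Y [Y [Z a]] . [Z a]] ** [X [Y [Z n]] ** [X [Y [Z a]]]]]

X
Y ** X
Y . Z ** X
Z . Z ** X
a . Z ** X
a . a ** X
a . a ** Y ** X
a . a ** Z ** X
a . a ** n ** X
a . a ** n ** Y
a . a ** n ** Z
a . a ** n ** a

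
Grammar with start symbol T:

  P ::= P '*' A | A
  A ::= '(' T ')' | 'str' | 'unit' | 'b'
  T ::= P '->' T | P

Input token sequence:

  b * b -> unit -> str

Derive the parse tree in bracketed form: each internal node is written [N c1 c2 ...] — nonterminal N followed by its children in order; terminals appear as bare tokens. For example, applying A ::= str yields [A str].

T
P -> T
P * A -> T
A * A -> T
b * A -> T
b * b -> T
b * b -> P -> T
b * b -> A -> T
b * b -> unit -> T
b * b -> unit -> P
b * b -> unit -> A
b * b -> unit -> str

[T [P [P [A b]] * [A b]] -> [T [P [A unit]] -> [T [P [A str]]]]]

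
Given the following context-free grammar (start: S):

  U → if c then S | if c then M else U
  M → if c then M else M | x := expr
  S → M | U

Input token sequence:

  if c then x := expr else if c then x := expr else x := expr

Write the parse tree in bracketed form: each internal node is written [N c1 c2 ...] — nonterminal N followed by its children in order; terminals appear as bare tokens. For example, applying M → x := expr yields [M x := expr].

S
M
if c then M else M
if c then x := expr else M
if c then x := expr else if c then M else M
if c then x := expr else if c then x := expr else M
if c then x := expr else if c then x := expr else x := expr

[S [M if c then [M x := expr] else [M if c then [M x := expr] else [M x := expr]]]]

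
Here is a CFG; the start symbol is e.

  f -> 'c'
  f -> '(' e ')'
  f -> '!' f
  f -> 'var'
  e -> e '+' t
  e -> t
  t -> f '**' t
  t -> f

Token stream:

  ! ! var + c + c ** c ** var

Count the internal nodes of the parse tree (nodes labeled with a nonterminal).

15

[e [e [e [t [f ! [f ! [f var]]]]] + [t [f c]]] + [t [f c] ** [t [f c] ** [t [f var]]]]]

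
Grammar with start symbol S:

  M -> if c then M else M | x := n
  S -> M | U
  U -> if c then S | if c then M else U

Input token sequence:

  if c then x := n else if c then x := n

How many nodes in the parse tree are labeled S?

2

[S [U if c then [M x := n] else [U if c then [S [M x := n]]]]]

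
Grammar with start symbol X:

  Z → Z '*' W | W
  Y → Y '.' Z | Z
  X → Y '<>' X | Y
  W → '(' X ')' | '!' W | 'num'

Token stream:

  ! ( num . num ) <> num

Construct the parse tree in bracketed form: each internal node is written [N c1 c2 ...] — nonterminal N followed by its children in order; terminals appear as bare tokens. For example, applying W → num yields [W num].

[X [Y [Z [W ! [W ( [X [Y [Y [Z [W num]]] . [Z [W num]]]] )]]]] <> [X [Y [Z [W num]]]]]

X
Y <> X
Z <> X
W <> X
! W <> X
! ( X ) <> X
! ( Y ) <> X
! ( Y . Z ) <> X
! ( Z . Z ) <> X
! ( W . Z ) <> X
! ( num . Z ) <> X
! ( num . W ) <> X
! ( num . num ) <> X
! ( num . num ) <> Y
! ( num . num ) <> Z
! ( num . num ) <> W
! ( num . num ) <> num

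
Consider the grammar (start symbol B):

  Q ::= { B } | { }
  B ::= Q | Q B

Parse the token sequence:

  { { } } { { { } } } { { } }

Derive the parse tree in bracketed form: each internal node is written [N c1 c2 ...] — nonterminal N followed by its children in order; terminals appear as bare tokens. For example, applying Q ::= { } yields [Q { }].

[B [Q { [B [Q { }]] }] [B [Q { [B [Q { [B [Q { }]] }]] }] [B [Q { [B [Q { }]] }]]]]

B
Q B
{ B } B
{ Q } B
{ { } } B
{ { } } Q B
{ { } } { B } B
{ { } } { Q } B
{ { } } { { B } } B
{ { } } { { Q } } B
{ { } } { { { } } } B
{ { } } { { { } } } Q
{ { } } { { { } } } { B }
{ { } } { { { } } } { Q }
{ { } } { { { } } } { { } }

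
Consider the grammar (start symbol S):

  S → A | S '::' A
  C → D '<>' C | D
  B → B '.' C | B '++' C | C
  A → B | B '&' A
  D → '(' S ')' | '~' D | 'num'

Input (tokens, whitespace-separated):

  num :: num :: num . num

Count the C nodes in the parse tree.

4

[S [S [S [A [B [C [D num]]]]] :: [A [B [C [D num]]]]] :: [A [B [B [C [D num]]] . [C [D num]]]]]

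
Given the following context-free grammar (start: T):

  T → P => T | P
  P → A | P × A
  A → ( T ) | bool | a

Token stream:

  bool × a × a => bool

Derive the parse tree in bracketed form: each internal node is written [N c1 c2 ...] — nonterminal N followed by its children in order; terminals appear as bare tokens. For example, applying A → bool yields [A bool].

[T [P [P [P [A bool]] × [A a]] × [A a]] => [T [P [A bool]]]]

T
P => T
P × A => T
P × A × A => T
A × A × A => T
bool × A × A => T
bool × a × A => T
bool × a × a => T
bool × a × a => P
bool × a × a => A
bool × a × a => bool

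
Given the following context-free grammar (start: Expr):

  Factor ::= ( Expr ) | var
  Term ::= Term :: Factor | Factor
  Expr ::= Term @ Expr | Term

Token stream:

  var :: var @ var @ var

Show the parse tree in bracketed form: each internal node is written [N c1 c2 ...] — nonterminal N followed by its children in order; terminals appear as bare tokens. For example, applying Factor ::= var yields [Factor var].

Expr
Term @ Expr
Term :: Factor @ Expr
Factor :: Factor @ Expr
var :: Factor @ Expr
var :: var @ Expr
var :: var @ Term @ Expr
var :: var @ Factor @ Expr
var :: var @ var @ Expr
var :: var @ var @ Term
var :: var @ var @ Factor
var :: var @ var @ var

[Expr [Term [Term [Factor var]] :: [Factor var]] @ [Expr [Term [Factor var]] @ [Expr [Term [Factor var]]]]]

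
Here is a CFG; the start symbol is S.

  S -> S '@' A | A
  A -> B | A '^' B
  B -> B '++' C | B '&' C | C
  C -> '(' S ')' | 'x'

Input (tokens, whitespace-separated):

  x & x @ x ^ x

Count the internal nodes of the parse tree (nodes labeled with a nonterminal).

13

[S [S [A [B [B [C x]] & [C x]]]] @ [A [A [B [C x]]] ^ [B [C x]]]]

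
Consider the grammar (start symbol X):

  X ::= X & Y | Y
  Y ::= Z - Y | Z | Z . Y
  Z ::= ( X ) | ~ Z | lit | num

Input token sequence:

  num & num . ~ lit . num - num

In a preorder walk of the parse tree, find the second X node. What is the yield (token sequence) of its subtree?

num

[X [X [Y [Z num]]] & [Y [Z num] . [Y [Z ~ [Z lit]] . [Y [Z num] - [Y [Z num]]]]]]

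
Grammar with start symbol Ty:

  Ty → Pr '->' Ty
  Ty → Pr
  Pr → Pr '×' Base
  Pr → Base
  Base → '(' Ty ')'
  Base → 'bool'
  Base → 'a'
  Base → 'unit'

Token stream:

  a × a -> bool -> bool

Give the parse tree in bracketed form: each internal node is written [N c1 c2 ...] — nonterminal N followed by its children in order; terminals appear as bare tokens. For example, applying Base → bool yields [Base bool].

Ty
Pr -> Ty
Pr × Base -> Ty
Base × Base -> Ty
a × Base -> Ty
a × a -> Ty
a × a -> Pr -> Ty
a × a -> Base -> Ty
a × a -> bool -> Ty
a × a -> bool -> Pr
a × a -> bool -> Base
a × a -> bool -> bool

[Ty [Pr [Pr [Base a]] × [Base a]] -> [Ty [Pr [Base bool]] -> [Ty [Pr [Base bool]]]]]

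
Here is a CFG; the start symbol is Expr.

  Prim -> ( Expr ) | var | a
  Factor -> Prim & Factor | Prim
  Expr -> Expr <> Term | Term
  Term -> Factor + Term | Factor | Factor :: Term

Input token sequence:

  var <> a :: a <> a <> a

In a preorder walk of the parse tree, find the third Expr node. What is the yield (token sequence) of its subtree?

var <> a :: a

[Expr [Expr [Expr [Expr [Term [Factor [Prim var]]]] <> [Term [Factor [Prim a]] :: [Term [Factor [Prim a]]]]] <> [Term [Factor [Prim a]]]] <> [Term [Factor [Prim a]]]]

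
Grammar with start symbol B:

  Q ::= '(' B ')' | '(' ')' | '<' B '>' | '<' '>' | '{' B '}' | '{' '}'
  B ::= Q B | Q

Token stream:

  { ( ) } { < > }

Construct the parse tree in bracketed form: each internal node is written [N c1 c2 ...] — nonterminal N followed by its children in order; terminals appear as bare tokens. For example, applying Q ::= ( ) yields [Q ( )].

B
Q B
{ B } B
{ Q } B
{ ( ) } B
{ ( ) } Q
{ ( ) } { B }
{ ( ) } { Q }
{ ( ) } { < > }

[B [Q { [B [Q ( )]] }] [B [Q { [B [Q < >]] }]]]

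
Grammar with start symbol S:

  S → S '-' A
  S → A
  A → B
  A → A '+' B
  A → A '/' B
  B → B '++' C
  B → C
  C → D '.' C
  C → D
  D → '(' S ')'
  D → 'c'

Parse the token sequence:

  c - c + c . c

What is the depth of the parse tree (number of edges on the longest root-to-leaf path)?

6

[S [S [A [B [C [D c]]]]] - [A [A [B [C [D c]]]] + [B [C [D c] . [C [D c]]]]]]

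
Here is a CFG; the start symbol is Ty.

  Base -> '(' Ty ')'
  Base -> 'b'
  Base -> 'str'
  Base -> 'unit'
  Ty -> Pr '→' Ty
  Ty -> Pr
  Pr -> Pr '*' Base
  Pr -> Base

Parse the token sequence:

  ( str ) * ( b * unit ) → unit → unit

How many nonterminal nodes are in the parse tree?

19

[Ty [Pr [Pr [Base ( [Ty [Pr [Base str]]] )]] * [Base ( [Ty [Pr [Pr [Base b]] * [Base unit]]] )]] → [Ty [Pr [Base unit]] → [Ty [Pr [Base unit]]]]]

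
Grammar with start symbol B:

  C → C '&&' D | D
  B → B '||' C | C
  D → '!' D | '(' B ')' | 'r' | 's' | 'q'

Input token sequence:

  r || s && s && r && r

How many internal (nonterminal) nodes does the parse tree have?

[B [B [C [D r]]] || [C [C [C [C [D s]] && [D s]] && [D r]] && [D r]]]

12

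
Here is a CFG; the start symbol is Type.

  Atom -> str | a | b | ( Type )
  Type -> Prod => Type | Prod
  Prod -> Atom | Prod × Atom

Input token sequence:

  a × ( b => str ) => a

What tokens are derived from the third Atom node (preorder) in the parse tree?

b

[Type [Prod [Prod [Atom a]] × [Atom ( [Type [Prod [Atom b]] => [Type [Prod [Atom str]]]] )]] => [Type [Prod [Atom a]]]]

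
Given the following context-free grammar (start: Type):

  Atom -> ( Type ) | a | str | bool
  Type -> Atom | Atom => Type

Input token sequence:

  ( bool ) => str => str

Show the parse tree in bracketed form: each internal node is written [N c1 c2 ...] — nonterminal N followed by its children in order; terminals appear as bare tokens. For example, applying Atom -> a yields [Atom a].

Type
Atom => Type
( Type ) => Type
( Atom ) => Type
( bool ) => Type
( bool ) => Atom => Type
( bool ) => str => Type
( bool ) => str => Atom
( bool ) => str => str

[Type [Atom ( [Type [Atom bool]] )] => [Type [Atom str] => [Type [Atom str]]]]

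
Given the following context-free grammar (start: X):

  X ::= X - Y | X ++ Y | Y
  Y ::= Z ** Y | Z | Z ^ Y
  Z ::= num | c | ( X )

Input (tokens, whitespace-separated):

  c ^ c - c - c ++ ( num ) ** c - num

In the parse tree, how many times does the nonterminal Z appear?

8

[X [X [X [X [X [Y [Z c] ^ [Y [Z c]]]] - [Y [Z c]]] - [Y [Z c]]] ++ [Y [Z ( [X [Y [Z num]]] )] ** [Y [Z c]]]] - [Y [Z num]]]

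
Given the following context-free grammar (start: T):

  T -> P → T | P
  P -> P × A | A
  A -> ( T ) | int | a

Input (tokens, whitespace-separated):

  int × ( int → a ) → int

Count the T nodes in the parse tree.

[T [P [P [A int]] × [A ( [T [P [A int]] → [T [P [A a]]]] )]] → [T [P [A int]]]]

4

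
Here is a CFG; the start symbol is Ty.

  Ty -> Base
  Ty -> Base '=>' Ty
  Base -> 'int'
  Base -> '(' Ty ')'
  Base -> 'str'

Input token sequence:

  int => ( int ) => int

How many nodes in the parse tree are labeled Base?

4

[Ty [Base int] => [Ty [Base ( [Ty [Base int]] )] => [Ty [Base int]]]]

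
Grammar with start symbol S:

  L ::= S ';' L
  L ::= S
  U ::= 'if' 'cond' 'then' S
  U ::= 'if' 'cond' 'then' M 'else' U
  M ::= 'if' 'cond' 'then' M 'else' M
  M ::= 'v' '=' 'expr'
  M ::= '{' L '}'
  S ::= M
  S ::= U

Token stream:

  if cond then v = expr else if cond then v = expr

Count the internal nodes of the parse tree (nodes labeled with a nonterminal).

[S [U if cond then [M v = expr] else [U if cond then [S [M v = expr]]]]]

6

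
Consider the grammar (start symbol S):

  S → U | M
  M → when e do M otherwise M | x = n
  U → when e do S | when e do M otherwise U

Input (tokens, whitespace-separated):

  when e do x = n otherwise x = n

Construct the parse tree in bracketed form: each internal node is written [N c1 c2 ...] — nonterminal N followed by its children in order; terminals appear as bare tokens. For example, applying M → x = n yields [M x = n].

[S [M when e do [M x = n] otherwise [M x = n]]]

S
M
when e do M otherwise M
when e do x = n otherwise M
when e do x = n otherwise x = n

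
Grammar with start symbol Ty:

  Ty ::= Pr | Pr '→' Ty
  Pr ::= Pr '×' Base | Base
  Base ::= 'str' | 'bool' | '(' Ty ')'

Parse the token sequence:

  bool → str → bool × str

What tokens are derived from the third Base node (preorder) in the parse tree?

bool

[Ty [Pr [Base bool]] → [Ty [Pr [Base str]] → [Ty [Pr [Pr [Base bool]] × [Base str]]]]]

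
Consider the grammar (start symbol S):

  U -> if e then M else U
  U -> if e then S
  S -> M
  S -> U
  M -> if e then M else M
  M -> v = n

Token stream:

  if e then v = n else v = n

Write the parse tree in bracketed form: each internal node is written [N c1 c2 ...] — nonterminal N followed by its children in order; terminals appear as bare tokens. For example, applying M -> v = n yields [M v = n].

S
M
if e then M else M
if e then v = n else M
if e then v = n else v = n

[S [M if e then [M v = n] else [M v = n]]]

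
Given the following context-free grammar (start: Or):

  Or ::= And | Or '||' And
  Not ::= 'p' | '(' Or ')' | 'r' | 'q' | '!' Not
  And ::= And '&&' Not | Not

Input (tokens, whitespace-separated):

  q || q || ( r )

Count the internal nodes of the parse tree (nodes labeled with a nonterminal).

[Or [Or [Or [And [Not q]]] || [And [Not q]]] || [And [Not ( [Or [And [Not r]]] )]]]

12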